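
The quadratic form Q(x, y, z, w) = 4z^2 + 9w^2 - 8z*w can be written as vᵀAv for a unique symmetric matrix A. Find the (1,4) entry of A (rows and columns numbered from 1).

The coefficient of x·w in Q is 0. For a symmetric A this equals A[1,4] + A[4,1] = 2·A[1,4].
So A[1,4] = 0/2 = 0.

0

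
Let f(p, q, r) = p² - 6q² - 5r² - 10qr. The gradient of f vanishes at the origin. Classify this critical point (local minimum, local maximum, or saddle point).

The Hessian at the origin is H = [[2, 0, 0], [0, -12, -10], [0, -10, -10]].
Congruent diagonalization of H (simultaneous row and column reduction) yields pivots 2, -12, -5/3.
Counting signs: 1 positive, 2 negative.
H is indefinite, so the origin is a saddle point.

saddle point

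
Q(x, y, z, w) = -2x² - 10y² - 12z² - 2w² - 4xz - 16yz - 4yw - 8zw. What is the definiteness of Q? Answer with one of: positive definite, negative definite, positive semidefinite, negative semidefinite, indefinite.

negative semidefinite

Write A = [[-2, 0, -2, 0], [0, -10, -8, -2], [-2, -8, -12, -4], [0, -2, -4, -2]].
Congruent diagonalization of A (simultaneous row and column reduction) yields pivots -2, -10, -18/5, 0.
So there are 3 negative, 1 zero pivots.
Hence Q is negative semidefinite.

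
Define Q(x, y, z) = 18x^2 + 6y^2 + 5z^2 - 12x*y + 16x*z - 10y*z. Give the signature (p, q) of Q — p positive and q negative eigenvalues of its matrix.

The symmetric matrix is A = [[18, -6, 8], [-6, 6, -5], [8, -5, 5]].
Row-reducing A symmetrically gives the diagonal entries 18, 4, 1/12.
That gives 3 positive pivots.

(3, 0)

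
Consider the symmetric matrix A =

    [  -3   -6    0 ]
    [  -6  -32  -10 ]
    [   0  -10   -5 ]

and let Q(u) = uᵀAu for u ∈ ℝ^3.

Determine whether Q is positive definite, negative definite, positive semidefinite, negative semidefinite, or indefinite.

negative semidefinite

Row-reducing A symmetrically gives the diagonal entries -3, -20, 0.
Counting signs: 2 negative, 1 zero.
Hence Q is negative semidefinite.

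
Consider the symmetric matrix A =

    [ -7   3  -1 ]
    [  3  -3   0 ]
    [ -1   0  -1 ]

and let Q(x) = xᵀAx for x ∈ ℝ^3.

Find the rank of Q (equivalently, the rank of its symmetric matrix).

An LDLᵀ factorisation of A has diagonal entries -7, -12/7, -3/4.
That gives 3 negative pivots.
The rank is the number of nonzero pivots: 3.

3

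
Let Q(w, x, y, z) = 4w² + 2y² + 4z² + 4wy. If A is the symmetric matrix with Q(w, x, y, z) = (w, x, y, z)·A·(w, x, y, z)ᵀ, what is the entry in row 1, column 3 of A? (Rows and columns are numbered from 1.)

2

The coefficient of w·y in Q is 4. For a symmetric A this equals A[1,3] + A[3,1] = 2·A[1,3].
So A[1,3] = 4/2 = 2.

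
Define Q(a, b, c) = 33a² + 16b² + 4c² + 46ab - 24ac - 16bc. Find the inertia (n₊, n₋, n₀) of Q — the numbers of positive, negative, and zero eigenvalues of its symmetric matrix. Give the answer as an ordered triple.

(2, 1, 0)

The associated matrix is A = [[33, 23, -12], [23, 16, -8], [-12, -8, 4]].
Congruent diagonalization of A (simultaneous row and column reduction) yields pivots 33, -1/33, 4.
That gives 2 positive, 1 negative pivots.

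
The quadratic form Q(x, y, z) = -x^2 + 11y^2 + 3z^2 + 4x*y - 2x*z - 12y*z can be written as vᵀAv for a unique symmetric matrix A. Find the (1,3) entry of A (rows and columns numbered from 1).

The coefficient of x·z in Q is -2. For a symmetric A this equals A[1,3] + A[3,1] = 2·A[1,3].
So A[1,3] = -2/2 = -1.

-1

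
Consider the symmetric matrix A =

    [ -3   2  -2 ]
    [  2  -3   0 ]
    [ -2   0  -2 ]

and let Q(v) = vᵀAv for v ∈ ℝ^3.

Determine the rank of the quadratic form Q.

3

Row-reducing A symmetrically gives the diagonal entries -3, -5/3, 2/5.
So there are 1 positive, 2 negative pivots.
The rank is the number of nonzero pivots: 3.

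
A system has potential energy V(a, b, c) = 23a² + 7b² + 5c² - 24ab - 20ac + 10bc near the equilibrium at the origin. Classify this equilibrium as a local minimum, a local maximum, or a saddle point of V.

The Hessian at the origin is H = [[46, -24, -20], [-24, 14, 10], [-20, 10, 10]].
An LDLᵀ factorisation of H has diagonal entries 46, 34/23, 20/17.
Counting signs: 3 positive.
H is positive definite, so the origin is a strict local minimum.

local minimum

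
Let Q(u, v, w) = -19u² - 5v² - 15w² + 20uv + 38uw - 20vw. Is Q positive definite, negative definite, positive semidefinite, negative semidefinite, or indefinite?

The symmetric matrix is A = [[-19, 10, 19], [10, -5, -10], [19, -10, -15]].
Congruent diagonalization of A (simultaneous row and column reduction) yields pivots -19, 5/19, 4.
Counting signs: 2 positive, 1 negative.
Hence Q is indefinite.

indefinite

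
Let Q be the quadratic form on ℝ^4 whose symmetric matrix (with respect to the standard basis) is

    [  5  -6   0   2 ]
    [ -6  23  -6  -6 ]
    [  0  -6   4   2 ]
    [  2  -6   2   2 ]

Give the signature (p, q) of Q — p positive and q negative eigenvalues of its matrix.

(4, 0)

Applying the same elementary operations to the rows and columns of A produces a congruent diagonal matrix with entries 5, 79/5, 136/79, 5/34.
Counting signs: 4 positive.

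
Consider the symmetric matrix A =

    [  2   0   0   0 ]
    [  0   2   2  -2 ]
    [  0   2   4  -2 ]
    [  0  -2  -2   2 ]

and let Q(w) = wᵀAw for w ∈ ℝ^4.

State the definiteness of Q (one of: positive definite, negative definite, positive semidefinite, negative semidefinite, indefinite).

Applying the same elementary operations to the rows and columns of A produces a congruent diagonal matrix with entries 2, 2, 2, 0.
That gives 3 positive, 1 zero pivots.
Hence Q is positive semidefinite.

positive semidefinite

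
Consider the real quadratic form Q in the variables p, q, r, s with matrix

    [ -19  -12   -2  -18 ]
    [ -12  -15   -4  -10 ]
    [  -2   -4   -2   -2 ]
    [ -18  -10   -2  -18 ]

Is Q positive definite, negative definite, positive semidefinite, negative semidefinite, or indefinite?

negative definite

Applying the same elementary operations to the rows and columns of A produces a congruent diagonal matrix with entries -19, -141/19, -110/141, -12/55.
So there are 4 negative pivots.
Hence Q is negative definite.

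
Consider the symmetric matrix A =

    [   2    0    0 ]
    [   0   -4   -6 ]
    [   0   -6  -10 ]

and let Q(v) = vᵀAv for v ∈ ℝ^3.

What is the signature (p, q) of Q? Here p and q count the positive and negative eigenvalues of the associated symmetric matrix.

Applying the same elementary operations to the rows and columns of A produces a congruent diagonal matrix with entries 2, -4, -1.
So there are 1 positive, 2 negative pivots.

(1, 2)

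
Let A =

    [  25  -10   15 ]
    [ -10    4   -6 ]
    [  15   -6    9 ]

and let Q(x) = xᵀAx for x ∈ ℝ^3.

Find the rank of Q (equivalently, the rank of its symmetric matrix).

Applying the same elementary operations to the rows and columns of A produces a congruent diagonal matrix with entries 25, 0, 0.
Counting signs: 1 positive, 2 zero.
The rank is the number of nonzero pivots: 1.

1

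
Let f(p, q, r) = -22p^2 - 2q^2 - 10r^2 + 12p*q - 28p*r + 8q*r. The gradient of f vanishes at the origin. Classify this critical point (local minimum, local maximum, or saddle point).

The Hessian at the origin is H = [[-44, 12, -28], [12, -4, 8], [-28, 8, -20]].
Applying the same elementary operations to the rows and columns of H produces a congruent diagonal matrix with entries -44, -8/11, -2.
That gives 3 negative pivots.
H is negative definite, so the origin is a strict local maximum.

local maximum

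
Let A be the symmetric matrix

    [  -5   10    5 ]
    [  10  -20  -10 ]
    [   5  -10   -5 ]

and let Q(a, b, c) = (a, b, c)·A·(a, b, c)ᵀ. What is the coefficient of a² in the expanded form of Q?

-5

The coefficient of a² is the diagonal entry A[1,1] = -5.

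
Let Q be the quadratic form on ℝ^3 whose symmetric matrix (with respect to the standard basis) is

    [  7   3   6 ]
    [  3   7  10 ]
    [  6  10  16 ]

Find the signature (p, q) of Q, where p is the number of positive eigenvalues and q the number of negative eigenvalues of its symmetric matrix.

(3, 0)

Congruent diagonalization of A (simultaneous row and column reduction) yields pivots 7, 40/7, 6/5.
So there are 3 positive pivots.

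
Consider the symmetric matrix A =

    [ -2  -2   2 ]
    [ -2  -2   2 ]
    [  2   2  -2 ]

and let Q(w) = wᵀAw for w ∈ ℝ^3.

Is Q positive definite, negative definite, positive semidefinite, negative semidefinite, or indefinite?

negative semidefinite

Applying the same elementary operations to the rows and columns of A produces a congruent diagonal matrix with entries -2, 0, 0.
So there are 1 negative, 2 zero pivots.
Hence Q is negative semidefinite.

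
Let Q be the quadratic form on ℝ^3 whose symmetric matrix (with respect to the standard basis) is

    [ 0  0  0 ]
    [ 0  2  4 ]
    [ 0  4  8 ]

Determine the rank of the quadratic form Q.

Applying the same elementary operations to the rows and columns of A produces a congruent diagonal matrix with entries 0, 2, 0.
Counting signs: 1 positive, 2 zero.
The rank is the number of nonzero pivots: 1.

1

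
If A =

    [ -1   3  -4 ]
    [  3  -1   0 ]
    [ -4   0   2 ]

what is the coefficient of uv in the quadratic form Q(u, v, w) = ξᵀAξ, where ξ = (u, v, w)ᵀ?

6

The coefficient of uv is A[1,2] + A[2,1] = 2·3 = 6.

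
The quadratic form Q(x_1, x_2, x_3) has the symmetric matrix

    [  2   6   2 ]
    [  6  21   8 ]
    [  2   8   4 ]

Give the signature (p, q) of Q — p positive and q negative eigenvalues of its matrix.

Congruent diagonalization of A (simultaneous row and column reduction) yields pivots 2, 3, 2/3.
So there are 3 positive pivots.

(3, 0)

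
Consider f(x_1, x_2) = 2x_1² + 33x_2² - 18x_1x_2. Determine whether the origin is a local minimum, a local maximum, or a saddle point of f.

The Hessian at the origin is H = [[4, -18], [-18, 66]].
det H = 4·66 − (-18)² = -60 < 0, so H is indefinite.
Therefore the origin is a saddle point.

saddle point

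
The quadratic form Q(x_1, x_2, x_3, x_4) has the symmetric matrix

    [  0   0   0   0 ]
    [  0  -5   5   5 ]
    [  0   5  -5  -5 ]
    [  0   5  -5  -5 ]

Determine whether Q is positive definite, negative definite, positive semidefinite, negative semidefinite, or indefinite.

Row-reducing A symmetrically gives the diagonal entries 0, -5, 0, 0.
So there are 1 negative, 3 zero pivots.
Hence Q is negative semidefinite.

negative semidefinite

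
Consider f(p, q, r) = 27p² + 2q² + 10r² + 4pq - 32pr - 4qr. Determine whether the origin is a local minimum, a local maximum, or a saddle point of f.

local minimum

The Hessian at the origin is H = [[54, 4, -32], [4, 4, -4], [-32, -4, 20]].
Row-reducing H symmetrically gives the diagonal entries 54, 100/27, 8/25.
So there are 3 positive pivots.
H is positive definite, so the origin is a strict local minimum.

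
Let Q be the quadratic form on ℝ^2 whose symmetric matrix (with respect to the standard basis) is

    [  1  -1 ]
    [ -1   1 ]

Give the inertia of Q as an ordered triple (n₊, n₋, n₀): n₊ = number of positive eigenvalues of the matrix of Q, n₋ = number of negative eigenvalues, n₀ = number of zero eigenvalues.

(1, 0, 1)

Congruent diagonalization of A (simultaneous row and column reduction) yields pivots 1, 0.
So there are 1 positive, 1 zero pivots.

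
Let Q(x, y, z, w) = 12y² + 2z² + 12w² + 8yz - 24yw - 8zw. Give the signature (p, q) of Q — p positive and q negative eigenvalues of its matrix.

The symmetric matrix is A = [[0, 0, 0, 0], [0, 12, 4, -12], [0, 4, 2, -4], [0, -12, -4, 12]].
Applying the same elementary operations to the rows and columns of A produces a congruent diagonal matrix with entries 0, 12, 2/3, 0.
So there are 2 positive, 2 zero pivots.

(2, 0)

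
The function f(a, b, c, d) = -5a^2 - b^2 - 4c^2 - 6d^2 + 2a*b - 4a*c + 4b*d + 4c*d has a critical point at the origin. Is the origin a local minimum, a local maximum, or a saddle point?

local maximum

The Hessian at the origin is H = [[-10, 2, -4, 0], [2, -2, 0, 4], [-4, 0, -8, 4], [0, 4, 4, -12]].
An LDLᵀ factorisation of H has diagonal entries -10, -8/5, -6, -4/3.
That gives 4 negative pivots.
H is negative definite, so the origin is a strict local maximum.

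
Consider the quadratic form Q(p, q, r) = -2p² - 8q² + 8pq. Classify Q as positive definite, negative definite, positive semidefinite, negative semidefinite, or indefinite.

Write A = [[-2, 4, 0], [4, -8, 0], [0, 0, 0]].
Applying the same elementary operations to the rows and columns of A produces a congruent diagonal matrix with entries -2, 0, 0.
That gives 1 negative, 2 zero pivots.
Hence Q is negative semidefinite.

negative semidefinite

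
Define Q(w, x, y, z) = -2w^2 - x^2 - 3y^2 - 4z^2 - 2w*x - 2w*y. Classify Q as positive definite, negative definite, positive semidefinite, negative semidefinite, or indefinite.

The symmetric matrix of Q is A = [[-2, -1, -1, 0], [-1, -1, 0, 0], [-1, 0, -3, 0], [0, 0, 0, -4]].
Leading principal minors: Δ_1 = -2, Δ_2 = 1, Δ_3 = -2, Δ_4 = 8.
The signs alternate starting with Δ_1 < 0, so by Sylvester's criterion Q is negative definite.

negative definite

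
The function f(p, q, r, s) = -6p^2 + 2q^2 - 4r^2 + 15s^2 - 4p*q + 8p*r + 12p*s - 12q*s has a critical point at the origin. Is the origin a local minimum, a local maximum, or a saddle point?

saddle point

The Hessian at the origin is H = [[-12, -4, 8, 12], [-4, 4, 0, -12], [8, 0, -8, 0], [12, -12, 0, 30]].
Symmetric row and column elimination reduces H to a congruent diagonal form with pivots -12, 16/3, -4, -6.
So there are 1 positive, 3 negative pivots.
H is indefinite, so the origin is a saddle point.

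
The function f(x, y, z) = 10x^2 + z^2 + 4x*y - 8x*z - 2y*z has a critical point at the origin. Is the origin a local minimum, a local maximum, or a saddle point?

saddle point

The Hessian at the origin is H = [[20, 4, -8], [4, 0, -2], [-8, -2, 2]].
An LDLᵀ factorisation of H has diagonal entries 20, -4/5, -1.
So there are 1 positive, 2 negative pivots.
H is indefinite, so the origin is a saddle point.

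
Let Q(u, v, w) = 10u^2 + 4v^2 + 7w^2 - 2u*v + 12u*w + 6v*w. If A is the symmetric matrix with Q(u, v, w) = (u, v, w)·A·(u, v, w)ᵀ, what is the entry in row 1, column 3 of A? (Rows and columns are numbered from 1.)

6

The coefficient of u·w in Q is 12. For a symmetric A this equals A[1,3] + A[3,1] = 2·A[1,3].
So A[1,3] = 12/2 = 6.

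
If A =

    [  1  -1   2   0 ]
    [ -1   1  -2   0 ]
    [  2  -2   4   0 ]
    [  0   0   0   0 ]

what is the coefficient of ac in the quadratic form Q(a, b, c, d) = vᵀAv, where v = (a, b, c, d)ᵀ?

4

The coefficient of ac is A[1,3] + A[3,1] = 2·2 = 4.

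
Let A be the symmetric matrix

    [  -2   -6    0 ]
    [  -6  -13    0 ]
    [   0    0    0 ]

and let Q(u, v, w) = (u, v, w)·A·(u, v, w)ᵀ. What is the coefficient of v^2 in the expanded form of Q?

The coefficient of v^2 is the diagonal entry A[2,2] = -13.

-13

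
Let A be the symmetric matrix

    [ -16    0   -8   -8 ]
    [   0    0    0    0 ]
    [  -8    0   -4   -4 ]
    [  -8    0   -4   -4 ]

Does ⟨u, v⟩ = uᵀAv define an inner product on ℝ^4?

Symmetric row and column elimination reduces A to a congruent diagonal form with pivots -16, 0, 0, 0.
So there are 1 negative, 3 zero pivots.
Hence Q is negative semidefinite.
⟨·,·⟩ is an inner product exactly when A is positive definite.

no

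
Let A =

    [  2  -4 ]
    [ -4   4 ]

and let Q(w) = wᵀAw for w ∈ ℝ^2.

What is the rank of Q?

Symmetric row and column elimination reduces A to a congruent diagonal form with pivots 2, -4.
That gives 1 positive, 1 negative pivots.
The rank is the number of nonzero pivots: 2.

2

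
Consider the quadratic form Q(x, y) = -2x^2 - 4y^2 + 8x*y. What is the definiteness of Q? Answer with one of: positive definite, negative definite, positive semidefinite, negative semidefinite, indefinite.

indefinite

Write A = [[-2, 4], [4, -4]].
Row-reducing A symmetrically gives the diagonal entries -2, 4.
That gives 1 positive, 1 negative pivots.
Hence Q is indefinite.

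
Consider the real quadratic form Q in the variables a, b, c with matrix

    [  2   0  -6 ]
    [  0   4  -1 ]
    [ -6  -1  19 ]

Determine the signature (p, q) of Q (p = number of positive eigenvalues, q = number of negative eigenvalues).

Applying the same elementary operations to the rows and columns of A produces a congruent diagonal matrix with entries 2, 4, 3/4.
That gives 3 positive pivots.

(3, 0)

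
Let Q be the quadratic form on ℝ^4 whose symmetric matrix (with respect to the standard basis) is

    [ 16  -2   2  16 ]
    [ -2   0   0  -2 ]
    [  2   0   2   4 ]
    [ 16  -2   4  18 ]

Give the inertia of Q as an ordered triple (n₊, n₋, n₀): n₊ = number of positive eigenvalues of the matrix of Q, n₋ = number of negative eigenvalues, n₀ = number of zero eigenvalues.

(2, 1, 1)

Row-reducing A symmetrically gives the diagonal entries 16, -1/4, 2, 0.
So there are 2 positive, 1 negative, 1 zero pivots.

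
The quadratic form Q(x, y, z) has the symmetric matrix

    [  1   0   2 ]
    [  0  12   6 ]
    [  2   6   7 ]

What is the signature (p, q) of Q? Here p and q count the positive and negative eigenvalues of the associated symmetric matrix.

(2, 0)

Applying the same elementary operations to the rows and columns of A produces a congruent diagonal matrix with entries 1, 12, 0.
So there are 2 positive, 1 zero pivots.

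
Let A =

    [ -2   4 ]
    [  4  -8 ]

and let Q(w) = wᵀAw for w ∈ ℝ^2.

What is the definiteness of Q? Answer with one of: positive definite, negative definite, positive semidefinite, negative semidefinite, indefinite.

For the 2×2 matrix [[-2, 4], [4, -8]]: det = -2·-8 − (4)² = 0, trace = -10.
det = 0 so one eigenvalue is zero; the form is semidefinite with the sign of the trace.

negative semidefinite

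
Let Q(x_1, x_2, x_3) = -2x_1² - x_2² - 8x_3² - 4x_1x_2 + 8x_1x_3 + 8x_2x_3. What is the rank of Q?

2

The associated matrix is A = [[-2, -2, 4], [-2, -1, 4], [4, 4, -8]].
Congruent diagonalization of A (simultaneous row and column reduction) yields pivots -2, 1, 0.
That gives 1 positive, 1 negative, 1 zero pivots.
The rank is the number of nonzero pivots: 2.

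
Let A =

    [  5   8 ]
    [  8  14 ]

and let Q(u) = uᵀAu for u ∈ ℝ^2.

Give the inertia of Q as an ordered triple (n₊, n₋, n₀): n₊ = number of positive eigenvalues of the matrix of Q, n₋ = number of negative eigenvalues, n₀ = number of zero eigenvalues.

Congruent diagonalization of A (simultaneous row and column reduction) yields pivots 5, 6/5.
That gives 2 positive pivots.

(2, 0, 0)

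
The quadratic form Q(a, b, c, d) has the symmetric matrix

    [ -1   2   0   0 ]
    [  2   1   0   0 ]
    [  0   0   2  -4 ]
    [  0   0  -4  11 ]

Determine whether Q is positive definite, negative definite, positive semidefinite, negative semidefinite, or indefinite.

Congruent diagonalization of A (simultaneous row and column reduction) yields pivots -1, 5, 2, 3.
Counting signs: 3 positive, 1 negative.
Hence Q is indefinite.

indefinite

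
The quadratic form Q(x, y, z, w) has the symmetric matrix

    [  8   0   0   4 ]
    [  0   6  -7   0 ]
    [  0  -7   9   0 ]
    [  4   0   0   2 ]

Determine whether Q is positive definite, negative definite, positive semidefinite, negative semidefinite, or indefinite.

Congruent diagonalization of A (simultaneous row and column reduction) yields pivots 8, 6, 5/6, 0.
That gives 3 positive, 1 zero pivots.
Hence Q is positive semidefinite.

positive semidefinite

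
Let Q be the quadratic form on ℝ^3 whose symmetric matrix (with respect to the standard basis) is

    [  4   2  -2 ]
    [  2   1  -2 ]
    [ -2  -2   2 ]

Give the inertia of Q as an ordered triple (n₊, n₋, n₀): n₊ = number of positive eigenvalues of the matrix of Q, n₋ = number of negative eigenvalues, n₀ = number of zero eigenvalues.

By Sylvester's law of inertia any congruent diagonalization of A has 2 positive, 1 negative and 0 zero entries.

(2, 1, 0)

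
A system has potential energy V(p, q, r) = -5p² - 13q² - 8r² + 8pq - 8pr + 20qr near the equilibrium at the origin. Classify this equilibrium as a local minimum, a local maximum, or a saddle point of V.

The Hessian at the origin is H = [[-10, 8, -8], [8, -26, 20], [-8, 20, -16]].
Row-reducing H symmetrically gives the diagonal entries -10, -98/5, -8/49.
Counting signs: 3 negative.
H is negative definite, so the origin is a strict local maximum.

local maximum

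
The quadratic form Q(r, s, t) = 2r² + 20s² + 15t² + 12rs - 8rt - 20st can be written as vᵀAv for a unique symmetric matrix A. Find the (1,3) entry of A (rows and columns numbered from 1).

-4

The coefficient of r·t in Q is -8. For a symmetric A this equals A[1,3] + A[3,1] = 2·A[1,3].
So A[1,3] = -8/2 = -4.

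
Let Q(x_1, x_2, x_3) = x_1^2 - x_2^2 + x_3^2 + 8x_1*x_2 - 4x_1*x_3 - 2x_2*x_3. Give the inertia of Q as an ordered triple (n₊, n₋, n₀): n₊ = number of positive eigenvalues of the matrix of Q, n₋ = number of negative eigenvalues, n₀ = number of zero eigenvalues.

(1, 2, 0)

Write A = [[1, 4, -2], [4, -1, -1], [-2, -1, 1]].
Symmetric row and column elimination reduces A to a congruent diagonal form with pivots 1, -17, -2/17.
Counting signs: 1 positive, 2 negative.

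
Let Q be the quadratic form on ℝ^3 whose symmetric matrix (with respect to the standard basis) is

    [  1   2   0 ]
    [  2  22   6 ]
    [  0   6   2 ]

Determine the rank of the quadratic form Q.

2

Symmetric row and column elimination reduces A to a congruent diagonal form with pivots 1, 18, 0.
That gives 2 positive, 1 zero pivots.
The rank is the number of nonzero pivots: 2.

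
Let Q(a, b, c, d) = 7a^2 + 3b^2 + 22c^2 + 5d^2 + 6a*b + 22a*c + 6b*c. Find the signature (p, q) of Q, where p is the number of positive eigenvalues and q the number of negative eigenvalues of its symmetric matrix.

(4, 0)

Write A = [[7, 3, 11, 0], [3, 3, 3, 0], [11, 3, 22, 0], [0, 0, 0, 5]].
Symmetric row and column elimination reduces A to a congruent diagonal form with pivots 7, 12/7, 3, 5.
Counting signs: 4 positive.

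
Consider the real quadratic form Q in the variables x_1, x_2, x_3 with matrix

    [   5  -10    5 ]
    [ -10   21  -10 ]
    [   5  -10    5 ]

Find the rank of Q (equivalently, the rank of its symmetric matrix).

Symmetric row and column elimination reduces A to a congruent diagonal form with pivots 5, 1, 0.
That gives 2 positive, 1 zero pivots.
The rank is the number of nonzero pivots: 2.

2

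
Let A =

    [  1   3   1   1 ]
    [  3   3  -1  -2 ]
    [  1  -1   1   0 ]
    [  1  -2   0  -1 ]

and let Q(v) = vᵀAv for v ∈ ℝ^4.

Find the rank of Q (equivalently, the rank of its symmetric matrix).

4

Row-reducing A symmetrically gives the diagonal entries 1, -6, 8/3, 1/8.
That gives 3 positive, 1 negative pivots.
The rank is the number of nonzero pivots: 4.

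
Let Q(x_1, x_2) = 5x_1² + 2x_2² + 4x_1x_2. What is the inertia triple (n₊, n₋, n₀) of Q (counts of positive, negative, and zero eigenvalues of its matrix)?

(2, 0, 0)

Write A = [[5, 2], [2, 2]].
Row-reducing A symmetrically gives the diagonal entries 5, 6/5.
That gives 2 positive pivots.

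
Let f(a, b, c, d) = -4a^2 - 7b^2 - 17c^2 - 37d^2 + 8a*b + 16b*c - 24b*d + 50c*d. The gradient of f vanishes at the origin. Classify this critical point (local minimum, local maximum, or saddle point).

The Hessian at the origin is H = [[-8, 8, 0, 0], [8, -14, 16, -24], [0, 16, -34, 50], [0, -24, 50, -74]].
Symmetric row and column elimination reduces H to a congruent diagonal form with pivots -8, -6, 26/3, -8/13.
So there are 1 positive, 3 negative pivots.
H is indefinite, so the origin is a saddle point.

saddle point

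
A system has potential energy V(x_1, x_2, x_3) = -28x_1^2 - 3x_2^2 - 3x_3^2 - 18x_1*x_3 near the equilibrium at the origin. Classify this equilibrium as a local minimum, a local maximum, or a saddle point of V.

local maximum

The Hessian at the origin is H = [[-56, 0, -18], [0, -6, 0], [-18, 0, -6]].
An LDLᵀ factorisation of H has diagonal entries -56, -6, -3/14.
That gives 3 negative pivots.
H is negative definite, so the origin is a strict local maximum.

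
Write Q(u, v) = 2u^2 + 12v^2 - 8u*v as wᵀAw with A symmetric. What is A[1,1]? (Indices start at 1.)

The coefficient of u^2 in Q is 2, and that is exactly A[1,1].

2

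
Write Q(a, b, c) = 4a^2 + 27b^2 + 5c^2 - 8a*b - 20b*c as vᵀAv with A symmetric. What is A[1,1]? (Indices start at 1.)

4

The coefficient of a^2 in Q is 4, and that is exactly A[1,1].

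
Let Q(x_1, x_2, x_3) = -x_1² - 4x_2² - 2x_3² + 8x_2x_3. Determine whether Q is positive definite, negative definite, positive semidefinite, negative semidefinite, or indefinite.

indefinite

Write A = [[-1, 0, 0], [0, -4, 4], [0, 4, -2]].
Row-reducing A symmetrically gives the diagonal entries -1, -4, 2.
Counting signs: 1 positive, 2 negative.
Hence Q is indefinite.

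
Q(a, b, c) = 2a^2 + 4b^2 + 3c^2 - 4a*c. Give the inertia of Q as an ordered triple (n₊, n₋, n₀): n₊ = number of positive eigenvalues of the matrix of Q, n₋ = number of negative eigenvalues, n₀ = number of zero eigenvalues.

(3, 0, 0)

The symmetric matrix is A = [[2, 0, -2], [0, 4, 0], [-2, 0, 3]].
Applying the same elementary operations to the rows and columns of A produces a congruent diagonal matrix with entries 2, 4, 1.
That gives 3 positive pivots.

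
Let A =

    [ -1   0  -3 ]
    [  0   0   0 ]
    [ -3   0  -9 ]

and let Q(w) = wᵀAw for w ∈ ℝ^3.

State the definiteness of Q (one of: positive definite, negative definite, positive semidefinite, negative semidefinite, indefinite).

negative semidefinite

Symmetric row and column elimination reduces A to a congruent diagonal form with pivots -1, 0, 0.
That gives 1 negative, 2 zero pivots.
Hence Q is negative semidefinite.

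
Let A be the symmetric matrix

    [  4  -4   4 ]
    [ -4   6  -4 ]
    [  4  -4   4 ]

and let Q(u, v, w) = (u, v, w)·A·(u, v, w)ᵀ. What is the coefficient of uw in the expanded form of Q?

8

The coefficient of uw is A[1,3] + A[3,1] = 2·4 = 8.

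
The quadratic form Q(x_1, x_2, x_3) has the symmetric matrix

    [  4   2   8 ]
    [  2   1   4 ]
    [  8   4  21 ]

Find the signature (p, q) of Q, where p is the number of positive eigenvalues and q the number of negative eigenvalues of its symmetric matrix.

Symmetric row and column elimination reduces A to a congruent diagonal form with pivots 4, 0, 5.
So there are 2 positive, 1 zero pivots.

(2, 0)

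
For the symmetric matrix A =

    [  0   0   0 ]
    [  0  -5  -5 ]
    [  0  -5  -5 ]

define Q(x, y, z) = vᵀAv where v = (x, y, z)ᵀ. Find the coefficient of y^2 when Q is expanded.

The coefficient of y^2 is the diagonal entry A[2,2] = -5.

-5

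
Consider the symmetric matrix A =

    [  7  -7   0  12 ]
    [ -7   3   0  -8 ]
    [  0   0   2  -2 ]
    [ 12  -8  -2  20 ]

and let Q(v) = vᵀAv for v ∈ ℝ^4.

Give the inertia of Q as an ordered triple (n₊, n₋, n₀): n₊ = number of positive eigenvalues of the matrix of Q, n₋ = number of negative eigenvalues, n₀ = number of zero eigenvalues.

(3, 1, 0)

Applying the same elementary operations to the rows and columns of A produces a congruent diagonal matrix with entries 7, -4, 2, 10/7.
Counting signs: 3 positive, 1 negative.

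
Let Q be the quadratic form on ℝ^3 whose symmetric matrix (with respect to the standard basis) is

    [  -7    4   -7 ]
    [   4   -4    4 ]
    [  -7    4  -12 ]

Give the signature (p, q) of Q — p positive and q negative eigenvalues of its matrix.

(0, 3)

Applying the same elementary operations to the rows and columns of A produces a congruent diagonal matrix with entries -7, -12/7, -5.
Counting signs: 3 negative.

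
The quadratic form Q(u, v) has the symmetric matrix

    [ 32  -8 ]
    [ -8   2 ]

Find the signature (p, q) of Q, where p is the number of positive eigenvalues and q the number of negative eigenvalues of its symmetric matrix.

Applying the same elementary operations to the rows and columns of A produces a congruent diagonal matrix with entries 32, 0.
Counting signs: 1 positive, 1 zero.

(1, 0)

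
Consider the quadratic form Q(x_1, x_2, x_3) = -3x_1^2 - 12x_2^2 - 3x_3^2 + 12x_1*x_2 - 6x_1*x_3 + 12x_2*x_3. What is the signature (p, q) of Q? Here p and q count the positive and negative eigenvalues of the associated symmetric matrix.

Write A = [[-3, 6, -3], [6, -12, 6], [-3, 6, -3]].
Row-reducing A symmetrically gives the diagonal entries -3, 0, 0.
Counting signs: 1 negative, 2 zero.

(0, 1)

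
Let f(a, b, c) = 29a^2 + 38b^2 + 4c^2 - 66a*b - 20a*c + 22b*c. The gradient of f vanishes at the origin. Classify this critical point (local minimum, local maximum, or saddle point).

local minimum

The Hessian at the origin is H = [[58, -66, -20], [-66, 76, 22], [-20, 22, 8]].
Row-reducing H symmetrically gives the diagonal entries 58, 26/29, 6/13.
That gives 3 positive pivots.
H is positive definite, so the origin is a strict local minimum.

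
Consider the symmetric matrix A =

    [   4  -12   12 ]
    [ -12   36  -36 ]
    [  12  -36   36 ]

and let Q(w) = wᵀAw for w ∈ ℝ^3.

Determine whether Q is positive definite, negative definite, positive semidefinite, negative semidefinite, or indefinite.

Symmetric row and column elimination reduces A to a congruent diagonal form with pivots 4, 0, 0.
Counting signs: 1 positive, 2 zero.
Hence Q is positive semidefinite.

positive semidefinite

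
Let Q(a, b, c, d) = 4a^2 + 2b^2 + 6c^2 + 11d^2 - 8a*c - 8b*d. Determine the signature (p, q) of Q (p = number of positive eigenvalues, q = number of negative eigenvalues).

Write A = [[4, 0, -4, 0], [0, 2, 0, -4], [-4, 0, 6, 0], [0, -4, 0, 11]].
An LDLᵀ factorisation of A has diagonal entries 4, 2, 2, 3.
Counting signs: 4 positive.

(4, 0)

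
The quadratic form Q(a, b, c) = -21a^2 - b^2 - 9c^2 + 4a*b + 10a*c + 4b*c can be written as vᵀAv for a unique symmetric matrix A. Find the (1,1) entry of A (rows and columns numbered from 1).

-21

The coefficient of a^2 in Q is -21, and that is exactly A[1,1].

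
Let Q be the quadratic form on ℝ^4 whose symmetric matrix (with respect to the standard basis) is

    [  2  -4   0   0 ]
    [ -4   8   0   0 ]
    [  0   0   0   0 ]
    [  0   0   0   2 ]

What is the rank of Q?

2

Symmetric row and column elimination reduces A to a congruent diagonal form with pivots 2, 0, 0, 2.
So there are 2 positive, 2 zero pivots.
The rank is the number of nonzero pivots: 2.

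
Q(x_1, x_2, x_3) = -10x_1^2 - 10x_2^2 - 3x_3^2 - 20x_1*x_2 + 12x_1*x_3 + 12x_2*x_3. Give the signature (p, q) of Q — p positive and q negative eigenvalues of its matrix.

The symmetric matrix is A = [[-10, -10, 6], [-10, -10, 6], [6, 6, -3]].
Row-reducing A symmetrically gives the diagonal entries -10, 0, 3/5.
Counting signs: 1 positive, 1 negative, 1 zero.

(1, 1)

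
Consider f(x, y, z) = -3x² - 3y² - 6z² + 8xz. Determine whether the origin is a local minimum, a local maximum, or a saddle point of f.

local maximum

The Hessian at the origin is H = [[-6, 0, 8], [0, -6, 0], [8, 0, -12]].
Applying the same elementary operations to the rows and columns of H produces a congruent diagonal matrix with entries -6, -6, -4/3.
That gives 3 negative pivots.
H is negative definite, so the origin is a strict local maximum.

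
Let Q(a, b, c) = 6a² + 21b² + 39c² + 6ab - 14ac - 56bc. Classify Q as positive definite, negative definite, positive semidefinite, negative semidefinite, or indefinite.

positive definite

The associated matrix is A = [[6, 3, -7], [3, 21, -28], [-7, -28, 39]].
An LDLᵀ factorisation of A has diagonal entries 6, 39/2, 2/39.
Counting signs: 3 positive.
Hence Q is positive definite.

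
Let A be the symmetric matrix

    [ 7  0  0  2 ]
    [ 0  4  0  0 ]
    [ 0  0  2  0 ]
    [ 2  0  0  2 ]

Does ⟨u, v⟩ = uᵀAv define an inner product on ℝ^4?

Congruent diagonalization of A (simultaneous row and column reduction) yields pivots 7, 4, 2, 10/7.
That gives 4 positive pivots.
Hence Q is positive definite.
⟨·,·⟩ is an inner product exactly when A is positive definite.

yes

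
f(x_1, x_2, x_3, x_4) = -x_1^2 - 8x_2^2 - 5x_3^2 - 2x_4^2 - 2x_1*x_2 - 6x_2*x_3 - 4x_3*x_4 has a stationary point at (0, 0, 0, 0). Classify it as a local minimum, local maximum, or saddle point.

local maximum

The Hessian at the origin is H = [[-2, -2, 0, 0], [-2, -16, -6, 0], [0, -6, -10, -4], [0, 0, -4, -4]].
Congruent diagonalization of H (simultaneous row and column reduction) yields pivots -2, -14, -52/7, -24/13.
That gives 4 negative pivots.
H is negative definite, so the origin is a strict local maximum.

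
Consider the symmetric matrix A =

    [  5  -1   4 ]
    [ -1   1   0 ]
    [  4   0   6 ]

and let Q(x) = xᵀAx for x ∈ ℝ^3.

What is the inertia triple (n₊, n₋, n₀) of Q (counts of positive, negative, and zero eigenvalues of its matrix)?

Symmetric row and column elimination reduces A to a congruent diagonal form with pivots 5, 4/5, 2.
Counting signs: 3 positive.

(3, 0, 0)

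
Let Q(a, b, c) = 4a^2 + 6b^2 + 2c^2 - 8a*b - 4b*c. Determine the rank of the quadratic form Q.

2

The symmetric matrix is A = [[4, -4, 0], [-4, 6, -2], [0, -2, 2]].
Applying the same elementary operations to the rows and columns of A produces a congruent diagonal matrix with entries 4, 2, 0.
That gives 2 positive, 1 zero pivots.
The rank is the number of nonzero pivots: 2.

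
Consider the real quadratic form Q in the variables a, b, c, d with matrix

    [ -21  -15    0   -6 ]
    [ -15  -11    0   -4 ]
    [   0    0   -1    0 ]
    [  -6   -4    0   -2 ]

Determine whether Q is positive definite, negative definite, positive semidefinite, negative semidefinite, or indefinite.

negative semidefinite

Symmetric row and column elimination reduces A to a congruent diagonal form with pivots -21, -2/7, -1, 0.
Counting signs: 3 negative, 1 zero.
Hence Q is negative semidefinite.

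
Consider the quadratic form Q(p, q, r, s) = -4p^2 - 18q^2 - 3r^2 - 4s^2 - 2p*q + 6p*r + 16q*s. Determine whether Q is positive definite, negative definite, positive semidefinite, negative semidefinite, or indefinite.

Write A = [[-4, -1, 3, 0], [-1, -18, 0, 8], [3, 0, -3, 0], [0, 8, 0, -4]].
Symmetric row and column elimination reduces A to a congruent diagonal form with pivots -4, -71/4, -51/71, -4/17.
So there are 4 negative pivots.
Hence Q is negative definite.

negative definite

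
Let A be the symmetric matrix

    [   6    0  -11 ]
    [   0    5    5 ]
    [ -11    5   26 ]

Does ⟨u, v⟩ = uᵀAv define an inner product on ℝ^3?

Applying the same elementary operations to the rows and columns of A produces a congruent diagonal matrix with entries 6, 5, 5/6.
That gives 3 positive pivots.
Hence Q is positive definite.
⟨·,·⟩ is an inner product exactly when A is positive definite.

yes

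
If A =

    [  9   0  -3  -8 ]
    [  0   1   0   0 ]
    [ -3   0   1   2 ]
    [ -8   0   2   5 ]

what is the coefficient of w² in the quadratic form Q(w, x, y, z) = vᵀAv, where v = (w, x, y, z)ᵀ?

9

The coefficient of w² is the diagonal entry A[1,1] = 9.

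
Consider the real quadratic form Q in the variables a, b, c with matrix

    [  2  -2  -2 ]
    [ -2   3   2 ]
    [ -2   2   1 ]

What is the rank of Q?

An LDLᵀ factorisation of A has diagonal entries 2, 1, -1.
Counting signs: 2 positive, 1 negative.
The rank is the number of nonzero pivots: 3.

3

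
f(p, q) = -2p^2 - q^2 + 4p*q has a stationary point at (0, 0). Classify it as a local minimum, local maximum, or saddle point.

saddle point

The Hessian at the origin is H = [[-4, 4], [4, -2]].
det H = -4·-2 − (4)² = -8 < 0, so H is indefinite.
Therefore the origin is a saddle point.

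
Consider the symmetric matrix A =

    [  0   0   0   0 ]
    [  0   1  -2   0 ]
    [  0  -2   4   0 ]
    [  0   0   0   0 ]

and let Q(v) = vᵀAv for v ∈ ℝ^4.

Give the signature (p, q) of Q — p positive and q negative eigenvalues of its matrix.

Row-reducing A symmetrically gives the diagonal entries 0, 1, 0, 0.
So there are 1 positive, 3 zero pivots.

(1, 0)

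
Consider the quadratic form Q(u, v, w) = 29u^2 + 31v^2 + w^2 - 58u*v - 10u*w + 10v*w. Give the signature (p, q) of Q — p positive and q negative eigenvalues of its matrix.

(3, 0)

Write A = [[29, -29, -5], [-29, 31, 5], [-5, 5, 1]].
Applying the same elementary operations to the rows and columns of A produces a congruent diagonal matrix with entries 29, 2, 4/29.
That gives 3 positive pivots.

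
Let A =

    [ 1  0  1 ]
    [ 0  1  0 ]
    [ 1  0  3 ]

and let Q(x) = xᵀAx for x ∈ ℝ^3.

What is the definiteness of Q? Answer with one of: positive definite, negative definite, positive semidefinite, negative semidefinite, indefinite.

positive definite

Leading principal minors: Δ_1 = 1, Δ_2 = 1, Δ_3 = 2.
All leading principal minors are positive, so by Sylvester's criterion Q is positive definite.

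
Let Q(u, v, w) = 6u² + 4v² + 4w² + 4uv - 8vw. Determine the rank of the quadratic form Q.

3

Write A = [[6, 2, 0], [2, 4, -4], [0, -4, 4]].
Symmetric row and column elimination reduces A to a congruent diagonal form with pivots 6, 10/3, -4/5.
So there are 2 positive, 1 negative pivots.
The rank is the number of nonzero pivots: 3.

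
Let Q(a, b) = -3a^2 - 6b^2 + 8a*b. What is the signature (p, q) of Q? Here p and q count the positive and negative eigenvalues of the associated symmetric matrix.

(0, 2)

The symmetric matrix is A = [[-3, 4], [4, -6]].
Congruent diagonalization of A (simultaneous row and column reduction) yields pivots -3, -2/3.
Counting signs: 2 negative.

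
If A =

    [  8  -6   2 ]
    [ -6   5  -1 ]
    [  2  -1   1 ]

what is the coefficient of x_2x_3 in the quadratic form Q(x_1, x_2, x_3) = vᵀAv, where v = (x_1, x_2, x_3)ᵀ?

The coefficient of x_2x_3 is A[2,3] + A[3,2] = 2·(-1) = -2.

-2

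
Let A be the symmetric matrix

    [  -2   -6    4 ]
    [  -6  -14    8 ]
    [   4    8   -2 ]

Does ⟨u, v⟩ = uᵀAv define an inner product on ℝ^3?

no

An LDLᵀ factorisation of A has diagonal entries -2, 4, 2.
That gives 2 positive, 1 negative pivots.
Hence Q is indefinite.
⟨·,·⟩ is an inner product exactly when A is positive definite.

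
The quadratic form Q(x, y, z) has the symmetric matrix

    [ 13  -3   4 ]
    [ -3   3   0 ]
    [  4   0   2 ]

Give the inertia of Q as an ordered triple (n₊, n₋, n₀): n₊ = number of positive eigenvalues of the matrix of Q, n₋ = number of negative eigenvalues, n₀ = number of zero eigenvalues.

Row-reducing A symmetrically gives the diagonal entries 13, 30/13, 2/5.
Counting signs: 3 positive.

(3, 0, 0)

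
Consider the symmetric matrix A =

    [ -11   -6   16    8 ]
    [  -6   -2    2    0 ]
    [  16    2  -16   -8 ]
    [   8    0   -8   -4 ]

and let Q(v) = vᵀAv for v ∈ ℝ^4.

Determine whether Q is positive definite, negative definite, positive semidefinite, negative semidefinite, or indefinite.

indefinite

Applying the same elementary operations to the rows and columns of A produces a congruent diagonal matrix with entries -11, 14/11, -198/7, 20/99.
That gives 2 positive, 2 negative pivots.
Hence Q is indefinite.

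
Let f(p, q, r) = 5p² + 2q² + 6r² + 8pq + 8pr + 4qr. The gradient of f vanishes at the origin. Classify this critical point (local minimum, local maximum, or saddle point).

The Hessian at the origin is H = [[10, 8, 8], [8, 4, 4], [8, 4, 12]].
Row-reducing H symmetrically gives the diagonal entries 10, -12/5, 8.
Counting signs: 2 positive, 1 negative.
H is indefinite, so the origin is a saddle point.

saddle point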